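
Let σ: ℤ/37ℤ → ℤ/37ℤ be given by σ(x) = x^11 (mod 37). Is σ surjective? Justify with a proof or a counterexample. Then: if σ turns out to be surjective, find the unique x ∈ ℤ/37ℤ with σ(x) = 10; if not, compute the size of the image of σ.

Since 37 is prime, the nonzero elements of ℤ/37ℤ form a cyclic group of order 36.
As gcd(11, 36) = 1, raising to the 11th power is a bijection on this group: if u^11 ≡ v^11 then (uv^{−1})^11 = 1, and the only element of order dividing gcd(11, 36) = 1 is 1, so u = v.
With σ(0) = 0 this makes σ injective on all of ℤ/37ℤ, hence bijective (finite equal-size domain and codomain). In particular σ is surjective.
Since σ is surjective, we find the preimage of 10. The inverse of x ↦ x^11 on (ℤ/37ℤ)^× is x ↦ x^23, because 11·23 = 253 = 7·36 + 1 ≡ 1 (mod 36) and x^{36} = 1 for x ≠ 0 (Fermat). So σ⁻¹(10) = 10^23 mod 37.
Repeated squaring mod 37: 10^1 ≡ 10, 10^2 ≡ 10² = 100 ≡ 26, 10^4 ≡ 26² = 676 ≡ 10, 10^8 ≡ 10² = 100 ≡ 26, 10^16 ≡ 26² = 676 ≡ 10. Since 23 = 16 + 4 + 2 + 1, 10^23 ≡ 10·10·26·10: 10·10 = 100 ≡ 26, then 26·26 = 676 ≡ 10, then 10·10 = 100 ≡ 26. So 10^23 ≡ 26 (mod 37).
Hence σ⁻¹(10) = 26.

26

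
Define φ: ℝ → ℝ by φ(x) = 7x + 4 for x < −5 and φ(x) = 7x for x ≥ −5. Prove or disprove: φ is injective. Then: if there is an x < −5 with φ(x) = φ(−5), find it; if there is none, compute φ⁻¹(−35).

Both pieces are strictly increasing (slopes 7 and 7), so each is injective on its own interval.
The left piece maps (−∞, −5) onto (−∞, −31); the right piece maps [−5, ∞) onto [−35, ∞).
These images overlap. In particular φ(−5) = −35 (right piece), and solving 7x + 4 = −35 on the left piece gives x = −39/7 < −5.
So φ(−39/7) = φ(−5) with −39/7 ≠ −5, and φ is not injective. This x = −39/7 is the requested value below −5.

-39/7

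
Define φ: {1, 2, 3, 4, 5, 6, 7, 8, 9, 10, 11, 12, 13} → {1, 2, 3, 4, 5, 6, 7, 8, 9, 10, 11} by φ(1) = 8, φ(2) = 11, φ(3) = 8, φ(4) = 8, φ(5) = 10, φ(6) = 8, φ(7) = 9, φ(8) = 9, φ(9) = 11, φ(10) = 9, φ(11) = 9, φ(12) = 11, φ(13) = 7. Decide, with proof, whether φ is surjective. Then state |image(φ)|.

5

No element maps to 1, so φ is not surjective.
The image of φ is {7, 8, 9, 10, 11}, which has 5 elements.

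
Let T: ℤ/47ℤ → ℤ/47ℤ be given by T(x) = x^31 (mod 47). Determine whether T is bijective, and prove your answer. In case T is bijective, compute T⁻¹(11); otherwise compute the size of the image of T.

Since 47 is prime, the nonzero elements of ℤ/47ℤ form a cyclic group of order 46.
As gcd(31, 46) = 1, raising to the 31st power is a bijection on this group: if s^31 ≡ t^31 then (st^{−1})^31 = 1, and the only element of order dividing gcd(31, 46) = 1 is 1, so s = t.
With T(0) = 0 this makes T injective on all of ℤ/47ℤ, hence bijective (finite equal-size domain and codomain). In particular T is bijective.
Since T is bijective, we find the preimage of 11. The inverse of x ↦ x^31 on (ℤ/47ℤ)^× is x ↦ x^3, because 31·3 = 93 = 2·46 + 1 ≡ 1 (mod 46) and x^{46} = 1 for x ≠ 0 (Fermat). So T⁻¹(11) = 11^3 mod 47.
Repeated squaring mod 47: 11^1 ≡ 11, 11^2 ≡ 11² = 121 ≡ 27. Since 3 = 2 + 1, 11^3 ≡ 27·11: 27·11 = 297 ≡ 15. So 11^3 ≡ 15 (mod 47).
Hence T⁻¹(11) = 15.

15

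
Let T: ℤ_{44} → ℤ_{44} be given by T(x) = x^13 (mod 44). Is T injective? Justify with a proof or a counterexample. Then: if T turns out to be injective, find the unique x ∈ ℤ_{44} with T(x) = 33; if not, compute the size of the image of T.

33

T(0) = 0^13 = 0.
T(22): Repeated squaring mod 44: 22^1 ≡ 22, 22^2 ≡ 22² = 484 ≡ 0, 22^4 ≡ 0² = 0, 22^8 ≡ 0² = 0. Since 13 = 8 + 4 + 1, 22^13 ≡ 0·0·22: 0·0 = 0, then 0·22 = 0. So 22^13 ≡ 0 (mod 44).
So T(0) = T(22) = 0 while 0 ≠ 22, thus T is not injective.
Since T is not injective, we determine |image(T)|. Computing x^13 mod 44 for each x (by repeated squaring, reducing mod 44 at every step), the values T(0), T(1), …, T(43) are: 0, 1, 8, 27, 20, 37, 40, 35, 28, 25, 32, 11, 12, 41, 16, 31, 4, 29, 24, 39, 36, 21, 0, 23, 8, 5, 20, 15, 40, 13, 28, 3, 32, 33, 12, 19, 16, 9, 4, 7, 24, 17, 36, 43.
The distinct values are {0, 1, 3, 4, 5, 7, 8, 9, 11, 12, 13, 15, 16, 17, 19, 20, 21, 23, 24, 25, 27, 28, 29, 31, 32, 33, 35, 36, 37, 39, 40, 41, 43}; there are 33 of them.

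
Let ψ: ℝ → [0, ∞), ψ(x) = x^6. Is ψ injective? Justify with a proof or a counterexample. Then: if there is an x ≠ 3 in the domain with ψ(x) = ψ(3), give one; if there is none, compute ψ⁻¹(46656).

-3

ψ(3) = 729 = (−3)^6 = ψ(−3) (since 6 is even), with 3 ≠ −3. So ψ is not injective.
For the follow-up, such an x exists: taking x = −3 ∈ ℝ gives ψ(−3) = 729 = ψ(3) with −3 ≠ 3.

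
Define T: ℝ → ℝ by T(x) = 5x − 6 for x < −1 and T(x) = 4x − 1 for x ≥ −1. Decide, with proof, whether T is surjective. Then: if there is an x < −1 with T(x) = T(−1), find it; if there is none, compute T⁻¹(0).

1/4

Both pieces are strictly increasing (slopes 5 and 4), so each is injective on its own interval.
The left piece maps (−∞, −1) onto (−∞, −11); the right piece maps [−1, ∞) onto [−5, ∞).
The union (−∞, −11) ∪ [−5, ∞) omits the interval between −11 and −5; in particular −11 has no preimage. So T is not surjective.
Because the two images are disjoint, no x < −1 has T(x) = T(−1), so we compute T⁻¹(0): 0 lies in [−5, ∞), so solve 4x − 1 = 0: x = (0 + 1)/4 = 1/4.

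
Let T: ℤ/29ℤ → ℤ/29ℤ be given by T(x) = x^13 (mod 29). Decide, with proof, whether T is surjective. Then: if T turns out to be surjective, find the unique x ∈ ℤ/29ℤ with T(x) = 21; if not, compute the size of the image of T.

Since 29 is prime, the nonzero elements of ℤ/29ℤ form a cyclic group of order 28.
As gcd(13, 28) = 1, raising to the 13th power is a bijection on this group: if u^13 ≡ v^13 then (uv^{−1})^13 = 1, and the only element of order dividing gcd(13, 28) = 1 is 1, so u = v.
With T(0) = 0 this makes T injective on all of ℤ/29ℤ, hence bijective (finite equal-size domain and codomain). In particular T is surjective.
Since T is surjective, we find the preimage of 21. The inverse of x ↦ x^13 on (ℤ/29ℤ)^× is x ↦ x^13, because 13·13 = 169 = 6·28 + 1 ≡ 1 (mod 28) and x^{28} = 1 for x ≠ 0 (Fermat). So T⁻¹(21) = 21^13 mod 29.
Repeated squaring mod 29: 21^1 ≡ 21, 21^2 ≡ 21² = 441 ≡ 6, 21^4 ≡ 6² = 36 ≡ 7, 21^8 ≡ 7² = 49 ≡ 20. Since 13 = 8 + 4 + 1, 21^13 ≡ 20·7·21: 20·7 = 140 ≡ 24, then 24·21 = 504 ≡ 11. So 21^13 ≡ 11 (mod 29).
Hence T⁻¹(21) = 11.

11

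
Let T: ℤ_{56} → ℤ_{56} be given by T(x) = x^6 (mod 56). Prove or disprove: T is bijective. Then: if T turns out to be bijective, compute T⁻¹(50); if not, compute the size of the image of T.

T(1) = 1^6 = 1.
T(3): Repeated squaring mod 56: 3^1 ≡ 3, 3^2 ≡ 3² = 9, 3^4 ≡ 9² = 81 ≡ 25. Since 6 = 4 + 2, 3^6 ≡ 25·9: 25·9 = 225 ≡ 1. So 3^6 ≡ 1 (mod 56).
So T(1) = T(3) = 1 while 1 ≠ 3, therefore T is not injective, hence not bijective.
Since T is not bijective, we determine |image(T)|. Computing x^6 mod 56 for each x (by repeated squaring, reducing mod 56 at every step), the values T(0), T(1), …, T(55) are: 0, 1, 8, 1, 8, 1, 8, 49, 8, 1, 8, 1, 8, 1, 0, 1, 8, 1, 8, 1, 8, 49, 8, 1, 8, 1, 8, 1, 0, 1, 8, 1, 8, 1, 8, 49, 8, 1, 8, 1, 8, 1, 0, 1, 8, 1, 8, 1, 8, 49, 8, 1, 8, 1, 8, 1.
The distinct values are {0, 1, 8, 49}; there are 4 of them.

4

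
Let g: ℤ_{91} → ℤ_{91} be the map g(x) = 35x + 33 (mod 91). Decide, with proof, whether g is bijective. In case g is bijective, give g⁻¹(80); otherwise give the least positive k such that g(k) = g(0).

13

We have gcd(35, 91) = 7 > 1. Taking a = 0 and b = 13: g(0) = 33 and g(13) = 35·13 + 33 = 488 ≡ 33 (mod 91).
So g(0) = g(13) while 0 ≠ 13, so g is not injective, hence not bijective.
Since g is not bijective, we find the least positive k with g(k) = g(0): this means 35k ≡ 0 (mod 91), i.e. 91 ∣ 35k. Since gcd(35, 91) = 7, dividing through by 7 this holds exactly when 13 ∣ 5k, and as gcd(5, 13) = 1, exactly when 13 ∣ k.
The smallest positive such k is 13.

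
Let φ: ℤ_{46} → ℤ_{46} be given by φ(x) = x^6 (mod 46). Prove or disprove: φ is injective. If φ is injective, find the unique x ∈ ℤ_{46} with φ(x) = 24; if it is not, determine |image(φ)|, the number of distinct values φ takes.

φ(22): Repeated squaring mod 46: 22^1 ≡ 22, 22^2 ≡ 22² = 484 ≡ 24, 22^4 ≡ 24² = 576 ≡ 24. Since 6 = 4 + 2, 22^6 ≡ 24·24: 24·24 = 576 ≡ 24. So 22^6 ≡ 24 (mod 46).
φ(24): Repeated squaring mod 46: 24^1 ≡ 24, 24^2 ≡ 24² = 576 ≡ 24, 24^4 ≡ 24² = 576 ≡ 24. Since 6 = 4 + 2, 24^6 ≡ 24·24: 24·24 = 576 ≡ 24. So 24^6 ≡ 24 (mod 46).
So φ(22) = φ(24) = 24 while 22 ≠ 24, therefore φ is not injective.
Since φ is not injective, we determine |image(φ)|. Computing x^6 mod 46 for each x (by repeated squaring, reducing mod 46 at every step), the values φ(0), φ(1), …, φ(45) are: 0, 1, 18, 39, 2, 31, 12, 27, 36, 3, 6, 9, 32, 29, 26, 13, 4, 35, 8, 25, 16, 41, 24, 23, 24, 41, 16, 25, 8, 35, 4, 13, 26, 29, 32, 9, 6, 3, 36, 27, 12, 31, 2, 39, 18, 1.
The distinct values are {0, 1, 2, 3, 4, 6, 8, 9, 12, 13, 16, 18, 23, 24, 25, 26, 27, 29, 31, 32, 35, 36, 39, 41}; there are 24 of them.

24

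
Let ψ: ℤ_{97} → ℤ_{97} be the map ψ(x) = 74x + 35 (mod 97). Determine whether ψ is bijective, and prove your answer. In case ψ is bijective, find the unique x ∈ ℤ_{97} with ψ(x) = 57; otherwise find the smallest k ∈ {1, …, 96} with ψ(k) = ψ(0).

By definition, ψ is injective when ψ(a) = ψ(b) forces a = b.
Suppose ψ(a) = ψ(b) in ℤ_{97}. Then 74a + 35 ≡ 74b + 35 (mod 97), thus 74(a − b) ≡ 0 (mod 97).
Since gcd(74, 97) = 1, 74 is invertible modulo 97, hence a − b ≡ 0 (mod 97), i.e. a = b.
We now compute 74⁻¹ mod 97 explicitly. Euclid's algorithm: 97 = 1·74 + 23, 74 = 3·23 + 5, 23 = 4·5 + 3, 5 = 1·3 + 2, 3 = 1·2 + 1; back-substituting gives 1 = 59·74 − 45·97, so 74⁻¹ ≡ 59 (mod 97).
For any y ∈ ℤ_{97}, x = 59(y − 35) mod 97 satisfies ψ(x) = 74·59(y − 35) + 35 ≡ y (since 74·59 ≡ 1 mod 97). So every y has a preimage.
Thus ψ is bijective.
Since ψ is bijective, we find ψ⁻¹(57): we need 74x ≡ 57 − 35 ≡ 22 (mod 97). Using 74⁻¹ = 59: x ≡ 59·22 = 1298 = 13·97 + 37, so x = 37.
Check: ψ(37) = 74·37 + 35 = 2773 = 28·97 + 57 ≡ 57 (mod 97).

37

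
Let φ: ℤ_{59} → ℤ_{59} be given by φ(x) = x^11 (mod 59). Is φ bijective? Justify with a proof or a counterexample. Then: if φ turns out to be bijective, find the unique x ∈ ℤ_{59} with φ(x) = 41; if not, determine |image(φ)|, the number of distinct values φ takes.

Since 59 is prime, the nonzero elements of ℤ_{59} form a cyclic group of order 58.
As gcd(11, 58) = 1, raising to the 11th power is a bijection on this group: if s^11 ≡ t^11 then (st^{−1})^11 = 1, and the only element of order dividing gcd(11, 58) = 1 is 1, so s = t.
With φ(0) = 0 this makes φ injective on all of ℤ_{59}, hence bijective (finite equal-size domain and codomain). In particular φ is bijective.
Since φ is bijective, we find the preimage of 41. The inverse of x ↦ x^11 on (ℤ_{59})^× is x ↦ x^37, because 11·37 = 407 = 7·58 + 1 ≡ 1 (mod 58) and x^{58} = 1 for x ≠ 0 (Fermat). So φ⁻¹(41) = 41^37 mod 59.
Repeated squaring mod 59: 41^1 ≡ 41, 41^2 ≡ 41² = 1681 ≡ 29, 41^4 ≡ 29² = 841 ≡ 15, 41^8 ≡ 15² = 225 ≡ 48, 41^16 ≡ 48² = 2304 ≡ 3, 41^32 ≡ 3² = 9. Since 37 = 32 + 4 + 1, 41^37 ≡ 9·15·41: 9·15 = 135 ≡ 17, then 17·41 = 697 ≡ 48. So 41^37 ≡ 48 (mod 59).
Hence φ⁻¹(41) = 48.

48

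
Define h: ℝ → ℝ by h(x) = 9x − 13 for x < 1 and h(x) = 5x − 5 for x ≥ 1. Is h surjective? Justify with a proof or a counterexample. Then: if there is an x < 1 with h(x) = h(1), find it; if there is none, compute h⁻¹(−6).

Both pieces are strictly increasing (slopes 9 and 5), so each is injective on its own interval.
The left piece maps (−∞, 1) onto (−∞, −4); the right piece maps [1, ∞) onto [0, ∞).
The union (−∞, −4) ∪ [0, ∞) omits the interval between −4 and 0; in particular −4 has no preimage. So h is not surjective.
Because the two images are disjoint, no x < 1 has h(x) = h(1), so we compute h⁻¹(−6): −6 lies in (−∞, −4), so solve 9x − 13 = −6: x = (−6 + 13)/9 = 7/9.

7/9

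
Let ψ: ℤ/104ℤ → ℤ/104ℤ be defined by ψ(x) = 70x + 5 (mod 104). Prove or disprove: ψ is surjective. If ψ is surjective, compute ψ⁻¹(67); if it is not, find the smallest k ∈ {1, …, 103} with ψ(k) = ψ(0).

52

Recall: surjectivity means every element of the codomain has a preimage under ψ.
Since gcd(70, 104) = 2, we have 70x ≡ 0 (mod 2) for all x, so ψ(x) ≡ 1 (mod 2).
But 0 ≢ 1 (mod 2), so 0 ∈ ℤ/104ℤ has no preimage. Therefore ψ is not surjective.
Since ψ is not surjective, we find the least positive k with ψ(k) = ψ(0): this means 70k ≡ 0 (mod 104), i.e. 104 ∣ 70k. Since gcd(70, 104) = 2, dividing through by 2 this holds exactly when 52 ∣ 35k, and as gcd(35, 52) = 1, exactly when 52 ∣ k.
The smallest positive such k is 52.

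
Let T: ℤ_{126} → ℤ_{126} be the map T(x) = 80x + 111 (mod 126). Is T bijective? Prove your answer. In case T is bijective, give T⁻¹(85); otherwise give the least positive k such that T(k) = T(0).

63

We have gcd(80, 126) = 2 > 1. Taking s = 0 and t = 63: T(0) = 111 and T(63) = 80·63 + 111 = 5151 ≡ 111 (mod 126).
So T(0) = T(63) while 0 ≠ 63, therefore T is not injective, hence not bijective.
Since T is not bijective, we find the least positive k with T(k) = T(0): this means 80k ≡ 0 (mod 126), i.e. 126 ∣ 80k. Since gcd(80, 126) = 2, dividing through by 2 this holds exactly when 63 ∣ 40k, and as gcd(40, 63) = 1, exactly when 63 ∣ k.
The smallest positive such k is 63.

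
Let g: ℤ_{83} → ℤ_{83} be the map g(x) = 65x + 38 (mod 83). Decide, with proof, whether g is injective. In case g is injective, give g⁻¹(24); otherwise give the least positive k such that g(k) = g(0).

Suppose g(a) = g(b) in ℤ_{83}. Then 65a + 38 ≡ 65b + 38 (mod 83), hence 65(a − b) ≡ 0 (mod 83).
Since gcd(65, 83) = 1, 65 is invertible modulo 83, thus a − b ≡ 0 (mod 83), i.e. a = b.
So g is injective.
We now compute 65⁻¹ mod 83 explicitly. Euclid's algorithm: 83 = 1·65 + 18, 65 = 3·18 + 11, 18 = 1·11 + 7, 11 = 1·7 + 4, 7 = 1·4 + 3, 4 = 1·3 + 1; back-substituting gives 1 = 23·65 − 18·83, so 65⁻¹ ≡ 23 (mod 83).
Since g is injective, we find g⁻¹(24): we need 65x ≡ 24 − 38 ≡ 69 (mod 83). Using 65⁻¹ = 23: x ≡ 23·69 = 1587 = 19·83 + 10, so x = 10.
Check: g(10) = 65·10 + 38 = 688 = 8·83 + 24 ≡ 24 (mod 83).

10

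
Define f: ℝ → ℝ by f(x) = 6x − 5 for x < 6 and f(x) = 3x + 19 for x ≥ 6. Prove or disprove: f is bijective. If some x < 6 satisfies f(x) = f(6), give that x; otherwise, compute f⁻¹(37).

6

Both pieces are strictly increasing (slopes 6 and 3), so each is injective on its own interval.
The left piece maps (−∞, 6) onto (−∞, 31); the right piece maps [6, ∞) onto [37, ∞).
The images leave a gap (31 has no preimage), so f is not surjective, hence not bijective.
Because the two images are disjoint, no x < 6 has f(x) = f(6), so we compute f⁻¹(37): 37 lies in [37, ∞), so solve 3x + 19 = 37: x = (37 − 19)/3 = 6.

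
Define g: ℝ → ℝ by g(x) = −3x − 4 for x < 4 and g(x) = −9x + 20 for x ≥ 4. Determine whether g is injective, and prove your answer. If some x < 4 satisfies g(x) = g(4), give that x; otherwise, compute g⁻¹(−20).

Both pieces are strictly decreasing (slopes −3 and −9), so each is injective on its own interval.
The left piece maps (−∞, 4) onto (−16, ∞); the right piece maps [4, ∞) onto (−∞, −16].
These images are disjoint, so no value is attained by both pieces. Thus g is injective.
Because the two images are disjoint, no x < 4 has g(x) = g(4), so we compute g⁻¹(−20): −20 lies in (−∞, −16], so solve −9x + 20 = −20: x = (−20 − 20)/(−9) = 40/9.

40/9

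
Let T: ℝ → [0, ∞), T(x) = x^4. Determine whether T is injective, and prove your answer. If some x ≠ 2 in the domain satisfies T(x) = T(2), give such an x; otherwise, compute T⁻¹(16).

T(2) = 16 = (−2)^4 = T(−2) (since 4 is even), with 2 ≠ −2. So T is not injective.
For the follow-up, such an x exists: taking x = −2 ∈ ℝ gives T(−2) = 16 = T(2) with −2 ≠ 2.

-2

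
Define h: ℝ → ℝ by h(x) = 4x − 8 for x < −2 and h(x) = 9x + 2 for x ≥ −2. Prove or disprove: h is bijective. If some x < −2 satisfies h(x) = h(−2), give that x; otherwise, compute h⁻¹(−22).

Both pieces are strictly increasing (slopes 4 and 9), so each is injective on its own interval.
The left piece maps (−∞, −2) onto (−∞, −16); the right piece maps [−2, ∞) onto [−16, ∞).
Since −16 = −16, the images partition ℝ: h is injective and surjective, hence bijective.
Because the two images are disjoint, no x < −2 has h(x) = h(−2), so we compute h⁻¹(−22): −22 lies in (−∞, −16), so solve 4x − 8 = −22: x = (−22 + 8)/4 = −7/2.

-7/2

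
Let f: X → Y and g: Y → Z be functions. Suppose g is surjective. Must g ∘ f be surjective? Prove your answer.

not surjective

No. Take X = {1}, Y = Z = {1, 2, 3, 4}, f(1) = 1, and g = identity (surjective).
Then (g ∘ f)(1) = 1, and 4 ∈ Z has no preimage under g ∘ f, so g ∘ f is not surjective.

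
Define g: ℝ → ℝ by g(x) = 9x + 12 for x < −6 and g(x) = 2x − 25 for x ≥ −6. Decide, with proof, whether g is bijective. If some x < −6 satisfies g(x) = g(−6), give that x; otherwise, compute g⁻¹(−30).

Both pieces are strictly increasing (slopes 9 and 2), so each is injective on its own interval.
The left piece maps (−∞, −6) onto (−∞, −42); the right piece maps [−6, ∞) onto [−37, ∞).
The images leave a gap (−42 has no preimage), so g is not surjective, hence not bijective.
Because the two images are disjoint, no x < −6 has g(x) = g(−6), so we compute g⁻¹(−30): −30 lies in [−37, ∞), so solve 2x − 25 = −30: x = (−30 + 25)/2 = −5/2.

-5/2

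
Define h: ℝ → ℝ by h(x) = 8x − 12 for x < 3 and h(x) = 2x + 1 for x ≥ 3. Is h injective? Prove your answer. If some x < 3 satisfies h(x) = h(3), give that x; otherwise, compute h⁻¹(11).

Both pieces are strictly increasing (slopes 8 and 2), so each is injective on its own interval.
The left piece maps (−∞, 3) onto (−∞, 12); the right piece maps [3, ∞) onto [7, ∞).
These images overlap. In particular h(3) = 7 (right piece), and solving 8x − 12 = 7 on the left piece gives x = 19/8 < 3.
So h(19/8) = h(3) with 19/8 ≠ 3, and h is not injective. This x = 19/8 is the requested value below 3.

19/8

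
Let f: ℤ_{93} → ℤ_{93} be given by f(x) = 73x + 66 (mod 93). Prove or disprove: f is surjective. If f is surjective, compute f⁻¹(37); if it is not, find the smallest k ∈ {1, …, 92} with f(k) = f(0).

34

Since gcd(73, 93) = 1, 73 is invertible modulo 93. Euclid's algorithm: 93 = 1·73 + 20, 73 = 3·20 + 13, 20 = 1·13 + 7, 13 = 1·7 + 6, 7 = 1·6 + 1; back-substituting gives 1 = 79·73 − 62·93, so 73⁻¹ ≡ 79 (mod 93).
For any y ∈ ℤ_{93}, x = 79(y − 66) mod 93 satisfies f(x) = 73·79(y − 66) + 66 ≡ y (since 73·79 ≡ 1 mod 93). So every y has a preimage.
Hence f is surjective.
Since f is surjective, we find f⁻¹(37): we need 73x ≡ 37 − 66 ≡ 64 (mod 93). Using 73⁻¹ = 79: x ≡ 79·64 = 5056 = 54·93 + 34, so x = 34.
Check: f(34) = 73·34 + 66 = 2548 = 27·93 + 37 ≡ 37 (mod 93).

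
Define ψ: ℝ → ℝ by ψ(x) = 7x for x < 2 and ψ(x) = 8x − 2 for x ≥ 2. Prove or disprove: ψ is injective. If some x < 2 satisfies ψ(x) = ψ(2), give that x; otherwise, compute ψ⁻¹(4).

4/7

Both pieces are strictly increasing (slopes 7 and 8), so each is injective on its own interval.
The left piece maps (−∞, 2) onto (−∞, 14); the right piece maps [2, ∞) onto [14, ∞).
These images are disjoint, so no value is attained by both pieces. So ψ is injective.
Because the two images are disjoint, no x < 2 has ψ(x) = ψ(2), so we compute ψ⁻¹(4): 4 lies in (−∞, 14), so solve 7x = 4: x = (4 − 0)/7 = 4/7.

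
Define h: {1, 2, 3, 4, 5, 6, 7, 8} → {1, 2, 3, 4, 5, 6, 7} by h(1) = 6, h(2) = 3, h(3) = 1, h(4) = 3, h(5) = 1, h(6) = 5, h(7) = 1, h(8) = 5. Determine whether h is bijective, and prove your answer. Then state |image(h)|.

4

h(2) = 3 = h(4) with 2 ≠ 4, so h is not injective, hence not bijective.
The image of h is {1, 3, 5, 6}, which has 4 elements.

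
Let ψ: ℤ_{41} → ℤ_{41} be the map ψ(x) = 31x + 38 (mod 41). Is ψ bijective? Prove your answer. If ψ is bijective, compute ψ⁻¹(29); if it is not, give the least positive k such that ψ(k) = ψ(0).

5

Recall: injectivity means: for all s, t in the domain, ψ(s) = ψ(t) implies s = t.
Suppose ψ(s) = ψ(t) in ℤ_{41}. Then 31s + 38 ≡ 31t + 38 (mod 41), therefore 31(s − t) ≡ 0 (mod 41).
Since gcd(31, 41) = 1, 31 is invertible modulo 41, thus s − t ≡ 0 (mod 41), i.e. s = t.
We now compute 31⁻¹ mod 41 explicitly. Euclid's algorithm: 41 = 1·31 + 10, 31 = 3·10 + 1; back-substituting gives 1 = 4·31 − 3·41, so 31⁻¹ ≡ 4 (mod 41).
For any y ∈ ℤ_{41}, x = 4(y − 38) mod 41 satisfies ψ(x) = 31·4(y − 38) + 38 ≡ y (since 31·4 ≡ 1 mod 41). So every y has a preimage.
So ψ is bijective.
Since ψ is bijective, we compute ψ⁻¹(29): solve 31x + 38 ≡ 29 (mod 41), i.e. 31x ≡ 32 (mod 41).
Multiplying by 31⁻¹ = 4 gives x ≡ 4·32 = 128 = 3·41 + 5 ≡ 5 (mod 41).
Check: ψ(5) = 31·5 + 38 = 193 = 4·41 + 29 ≡ 29 (mod 41).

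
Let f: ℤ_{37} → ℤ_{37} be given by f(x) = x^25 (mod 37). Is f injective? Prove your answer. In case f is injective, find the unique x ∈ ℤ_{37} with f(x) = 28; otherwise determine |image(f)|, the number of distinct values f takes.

25

Since 37 is prime, the nonzero elements of ℤ_{37} form a cyclic group of order 36.
As gcd(25, 36) = 1, raising to the 25th power is a bijection on this group: if u^25 ≡ v^25 then (uv^{−1})^25 = 1, and the only element of order dividing gcd(25, 36) = 1 is 1, so u = v.
With f(0) = 0 this makes f injective on all of ℤ_{37}, hence bijective (finite equal-size domain and codomain). In particular f is injective.
Since f is injective, we find the preimage of 28. The inverse of x ↦ x^25 on (ℤ_{37})^× is x ↦ x^13, because 25·13 = 325 = 9·36 + 1 ≡ 1 (mod 36) and x^{36} = 1 for x ≠ 0 (Fermat). So f⁻¹(28) = 28^13 mod 37.
Repeated squaring mod 37: 28^1 ≡ 28, 28^2 ≡ 28² = 784 ≡ 7, 28^4 ≡ 7² = 49 ≡ 12, 28^8 ≡ 12² = 144 ≡ 33. Since 13 = 8 + 4 + 1, 28^13 ≡ 33·12·28: 33·12 = 396 ≡ 26, then 26·28 = 728 ≡ 25. So 28^13 ≡ 25 (mod 37).
Hence f⁻¹(28) = 25.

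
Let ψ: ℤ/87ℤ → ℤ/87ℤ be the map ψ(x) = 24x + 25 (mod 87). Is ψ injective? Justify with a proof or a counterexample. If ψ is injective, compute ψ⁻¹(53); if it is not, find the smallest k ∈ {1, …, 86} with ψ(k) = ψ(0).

We have gcd(24, 87) = 3 > 1. Taking x_1 = 0 and x_2 = 29: ψ(0) = 25 and ψ(29) = 24·29 + 25 = 721 ≡ 25 (mod 87).
So ψ(0) = ψ(29) while 0 ≠ 29, thus ψ is not injective.
Since ψ is not injective, we find the least positive k with ψ(k) = ψ(0): this means 24k ≡ 0 (mod 87), i.e. 87 ∣ 24k. Since gcd(24, 87) = 3, dividing through by 3 this holds exactly when 29 ∣ 8k, and as gcd(8, 29) = 1, exactly when 29 ∣ k.
The smallest positive such k is 29.

29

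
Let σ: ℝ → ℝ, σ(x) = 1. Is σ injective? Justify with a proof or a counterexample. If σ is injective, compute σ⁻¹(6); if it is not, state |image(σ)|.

σ(0) = 1 = σ(1) with 0 ≠ 1, so σ is not injective.
Since σ is not injective, we state |image(σ)|: the image of σ is {1}, which has 1 element.

1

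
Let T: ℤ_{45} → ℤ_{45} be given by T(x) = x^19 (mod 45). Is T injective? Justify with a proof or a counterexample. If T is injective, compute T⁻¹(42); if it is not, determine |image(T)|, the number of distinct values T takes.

35

T(0) = 0^19 = 0.
T(15): Repeated squaring mod 45: 15^1 ≡ 15, 15^2 ≡ 15² = 225 ≡ 0, 15^4 ≡ 0² = 0, 15^8 ≡ 0² = 0, 15^16 ≡ 0² = 0. Since 19 = 16 + 2 + 1, 15^19 ≡ 0·0·15: 0·0 = 0, then 0·15 = 0. So 15^19 ≡ 0 (mod 45).
So T(0) = T(15) = 0 while 0 ≠ 15, thus T is not injective.
Since T is not injective, we determine |image(T)|. Computing x^19 mod 45 for each x (by repeated squaring, reducing mod 45 at every step), the values T(0), T(1), …, T(44) are: 0, 1, 38, 27, 4, 5, 36, 43, 17, 9, 10, 11, 18, 22, 14, 0, 16, 8, 27, 19, 20, 36, 13, 32, 9, 25, 26, 18, 37, 29, 0, 31, 23, 27, 34, 35, 36, 28, 2, 9, 40, 41, 18, 7, 44.
The distinct values are {0, 1, 2, 4, 5, 7, 8, 9, 10, 11, 13, 14, 16, 17, 18, 19, 20, 22, 23, 25, 26, 27, 28, 29, 31, 32, 34, 35, 36, 37, 38, 40, 41, 43, 44}; there are 35 of them.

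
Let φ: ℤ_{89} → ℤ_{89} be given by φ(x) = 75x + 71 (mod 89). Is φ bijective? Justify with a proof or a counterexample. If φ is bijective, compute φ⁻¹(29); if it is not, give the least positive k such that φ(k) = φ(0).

Recall that φ is injective when φ(s) = φ(t) forces s = t.
If φ(s) = φ(t), then 75s ≡ 75t (mod 89). Because gcd(75, 89) = 1, we may cancel 75 to get s ≡ t (mod 89).
We now compute 75⁻¹ mod 89 explicitly. Euclid's algorithm: 89 = 1·75 + 14, 75 = 5·14 + 5, 14 = 2·5 + 4, 5 = 1·4 + 1; back-substituting gives 1 = 19·75 − 16·89, so 75⁻¹ ≡ 19 (mod 89).
Then y ↦ 19(y − 71) is a two-sided inverse to φ, so every y ∈ ℤ_{89} has a preimage.
Therefore φ is bijective.
Since φ is bijective, we compute φ⁻¹(29): solve 75x + 71 ≡ 29 (mod 89), i.e. 75x ≡ 47 (mod 89).
Multiplying by 75⁻¹ = 19 gives x ≡ 19·47 = 893 = 10·89 + 3 ≡ 3 (mod 89).
Check: φ(3) = 75·3 + 71 = 296 = 3·89 + 29 ≡ 29 (mod 89).

3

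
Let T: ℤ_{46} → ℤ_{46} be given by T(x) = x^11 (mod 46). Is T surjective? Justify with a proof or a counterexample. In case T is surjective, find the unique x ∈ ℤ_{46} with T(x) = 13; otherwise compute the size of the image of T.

6

T(1) = 1^11 = 1.
T(3): Repeated squaring mod 46: 3^1 ≡ 3, 3^2 ≡ 3² = 9, 3^4 ≡ 9² = 81 ≡ 35, 3^8 ≡ 35² = 1225 ≡ 29. Since 11 = 8 + 2 + 1, 3^11 ≡ 29·9·3: 29·9 = 261 ≡ 31, then 31·3 = 93 ≡ 1. So 3^11 ≡ 1 (mod 46).
So T(1) = T(3) = 1 while 1 ≠ 3, so T is not injective.
A non-injective map from the 46-element set ℤ_{46} to itself takes at most 45 distinct values, so it cannot be surjective. Hence T is not surjective.
Since T is not surjective, we determine |image(T)|. Computing x^11 mod 46 for each x (by repeated squaring, reducing mod 46 at every step), the values T(0), T(1), …, T(45) are: 0, 1, 24, 1, 24, 45, 24, 45, 24, 1, 22, 45, 24, 1, 22, 45, 24, 45, 24, 45, 22, 45, 22, 23, 24, 1, 24, 1, 22, 1, 22, 1, 24, 45, 22, 1, 24, 45, 22, 1, 22, 1, 22, 45, 22, 45.
The distinct values are {0, 1, 22, 23, 24, 45}; there are 6 of them.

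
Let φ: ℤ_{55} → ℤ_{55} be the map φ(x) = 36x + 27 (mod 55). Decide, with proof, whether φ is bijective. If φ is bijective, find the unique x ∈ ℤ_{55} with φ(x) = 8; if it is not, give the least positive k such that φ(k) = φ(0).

If φ(x_1) = φ(x_2), then 36x_1 ≡ 36x_2 (mod 55). Because gcd(36, 55) = 1, we may cancel 36 to get x_1 ≡ x_2 (mod 55).
We now compute 36⁻¹ mod 55 explicitly. Euclid's algorithm: 55 = 1·36 + 19, 36 = 1·19 + 17, 19 = 1·17 + 2, 17 = 8·2 + 1; back-substituting gives 1 = 26·36 − 17·55, so 36⁻¹ ≡ 26 (mod 55).
For any y ∈ ℤ_{55}, x = 26(y − 27) mod 55 satisfies φ(x) = 36·26(y − 27) + 27 ≡ y (since 36·26 ≡ 1 mod 55). So every y has a preimage.
So φ is bijective.
Since φ is bijective, we compute φ⁻¹(8): solve 36x + 27 ≡ 8 (mod 55), i.e. 36x ≡ 36 (mod 55).
Multiplying by 36⁻¹ = 26 gives x ≡ 26·36 = 936 = 17·55 + 1 ≡ 1 (mod 55).
Check: φ(1) = 36·1 + 27 = 63 = 1·55 + 8 ≡ 8 (mod 55).

1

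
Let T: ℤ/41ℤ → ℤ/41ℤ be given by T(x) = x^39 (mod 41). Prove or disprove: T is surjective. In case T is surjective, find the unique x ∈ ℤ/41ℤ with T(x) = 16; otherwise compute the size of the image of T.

Since 41 is prime, the nonzero elements of ℤ/41ℤ form a cyclic group of order 40.
As gcd(39, 40) = 1, raising to the 39th power is a bijection on this group: if a^39 ≡ b^39 then (ab^{−1})^39 = 1, and the only element of order dividing gcd(39, 40) = 1 is 1, so a = b.
With T(0) = 0 this makes T injective on all of ℤ/41ℤ, hence bijective (finite equal-size domain and codomain). In particular T is surjective.
Since T is surjective, we find the preimage of 16. The inverse of x ↦ x^39 on (ℤ/41ℤ)^× is x ↦ x^39, because 39·39 = 1521 = 38·40 + 1 ≡ 1 (mod 40) and x^{40} = 1 for x ≠ 0 (Fermat). So T⁻¹(16) = 16^39 mod 41.
Repeated squaring mod 41: 16^1 ≡ 16, 16^2 ≡ 16² = 256 ≡ 10, 16^4 ≡ 10² = 100 ≡ 18, 16^8 ≡ 18² = 324 ≡ 37, 16^16 ≡ 37² = 1369 ≡ 16, 16^32 ≡ 16² = 256 ≡ 10. Since 39 = 32 + 4 + 2 + 1, 16^39 ≡ 10·18·10·16: 10·18 = 180 ≡ 16, then 16·10 = 160 ≡ 37, then 37·16 = 592 ≡ 18. So 16^39 ≡ 18 (mod 41).
Hence T⁻¹(16) = 18.

18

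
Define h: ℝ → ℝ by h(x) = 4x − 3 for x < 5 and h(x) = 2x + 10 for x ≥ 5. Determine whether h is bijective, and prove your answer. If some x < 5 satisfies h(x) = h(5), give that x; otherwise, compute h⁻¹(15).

9/2

Both pieces are strictly increasing (slopes 4 and 2), so each is injective on its own interval.
The left piece maps (−∞, 5) onto (−∞, 17); the right piece maps [5, ∞) onto [20, ∞).
The images leave a gap (17 has no preimage), so h is not surjective, hence not bijective.
Because the two images are disjoint, no x < 5 has h(x) = h(5), so we compute h⁻¹(15): 15 lies in (−∞, 17), so solve 4x − 3 = 15: x = (15 + 3)/4 = 9/2.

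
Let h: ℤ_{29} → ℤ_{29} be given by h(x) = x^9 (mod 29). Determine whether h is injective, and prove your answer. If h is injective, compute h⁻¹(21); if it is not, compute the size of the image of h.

3

Since 29 is prime, the nonzero elements of ℤ_{29} form a cyclic group of order 28.
As gcd(9, 28) = 1, raising to the 9th power is a bijection on this group: if s^9 ≡ t^9 then (st^{−1})^9 = 1, and the only element of order dividing gcd(9, 28) = 1 is 1, so s = t.
With h(0) = 0 this makes h injective on all of ℤ_{29}, hence bijective (finite equal-size domain and codomain). In particular h is injective.
Since h is injective, we find the preimage of 21. The inverse of x ↦ x^9 on (ℤ_{29})^× is x ↦ x^25, because 9·25 = 225 = 8·28 + 1 ≡ 1 (mod 28) and x^{28} = 1 for x ≠ 0 (Fermat). So h⁻¹(21) = 21^25 mod 29.
Repeated squaring mod 29: 21^1 ≡ 21, 21^2 ≡ 21² = 441 ≡ 6, 21^4 ≡ 6² = 36 ≡ 7, 21^8 ≡ 7² = 49 ≡ 20, 21^16 ≡ 20² = 400 ≡ 23. Since 25 = 16 + 8 + 1, 21^25 ≡ 23·20·21: 23·20 = 460 ≡ 25, then 25·21 = 525 ≡ 3. So 21^25 ≡ 3 (mod 29).
Hence h⁻¹(21) = 3.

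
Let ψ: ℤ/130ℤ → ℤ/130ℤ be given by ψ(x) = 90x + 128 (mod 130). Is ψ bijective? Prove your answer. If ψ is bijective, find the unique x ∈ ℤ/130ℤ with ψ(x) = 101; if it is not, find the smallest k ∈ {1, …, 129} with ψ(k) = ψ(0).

13

We have gcd(90, 130) = 10 > 1. Taking x_1 = 0 and x_2 = 13: ψ(0) = 128 and ψ(13) = 90·13 + 128 = 1298 ≡ 128 (mod 130).
So ψ(0) = ψ(13) while 0 ≠ 13, hence ψ is not injective, hence not bijective.
Since ψ is not bijective, we find the least positive k with ψ(k) = ψ(0): this means 90k ≡ 0 (mod 130), i.e. 130 ∣ 90k. Since gcd(90, 130) = 10, dividing through by 10 this holds exactly when 13 ∣ 9k, and as gcd(9, 13) = 1, exactly when 13 ∣ k.
The smallest positive such k is 13.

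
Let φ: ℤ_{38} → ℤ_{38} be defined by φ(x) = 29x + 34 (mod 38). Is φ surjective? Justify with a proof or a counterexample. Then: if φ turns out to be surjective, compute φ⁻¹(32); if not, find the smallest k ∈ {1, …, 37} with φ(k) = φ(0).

34

Since gcd(29, 38) = 1, 29 is invertible modulo 38. Euclid's algorithm: 38 = 1·29 + 9, 29 = 3·9 + 2, 9 = 4·2 + 1; back-substituting gives 1 = 21·29 − 16·38, so 29⁻¹ ≡ 21 (mod 38).
Then y ↦ 21(y − 34) is a two-sided inverse to φ, so every y ∈ ℤ_{38} has a preimage.
So φ is surjective.
Since φ is surjective, we compute φ⁻¹(32): solve 29x + 34 ≡ 32 (mod 38), i.e. 29x ≡ 36 (mod 38).
Multiplying by 29⁻¹ = 21 gives x ≡ 21·36 = 756 = 19·38 + 34 ≡ 34 (mod 38).
Check: φ(34) = 29·34 + 34 = 1020 = 26·38 + 32 ≡ 32 (mod 38).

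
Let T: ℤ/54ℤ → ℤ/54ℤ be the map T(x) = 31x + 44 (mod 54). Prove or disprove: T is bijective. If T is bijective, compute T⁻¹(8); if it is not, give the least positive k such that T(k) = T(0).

18

If T(a) = T(b), then 31a ≡ 31b (mod 54). Because gcd(31, 54) = 1, we may cancel 31 to get a ≡ b (mod 54).
We now compute 31⁻¹ mod 54 explicitly. Euclid's algorithm: 54 = 1·31 + 23, 31 = 1·23 + 8, 23 = 2·8 + 7, 8 = 1·7 + 1; back-substituting gives 1 = 7·31 − 4·54, so 31⁻¹ ≡ 7 (mod 54).
Then y ↦ 7(y − 44) is a two-sided inverse to T, so every y ∈ ℤ/54ℤ has a preimage.
So T is bijective.
Since T is bijective, we compute T⁻¹(8): solve 31x + 44 ≡ 8 (mod 54), i.e. 31x ≡ 18 (mod 54).
Multiplying by 31⁻¹ = 7 gives x ≡ 7·18 = 126 = 2·54 + 18 ≡ 18 (mod 54).
Check: T(18) = 31·18 + 44 = 602 = 11·54 + 8 ≡ 8 (mod 54).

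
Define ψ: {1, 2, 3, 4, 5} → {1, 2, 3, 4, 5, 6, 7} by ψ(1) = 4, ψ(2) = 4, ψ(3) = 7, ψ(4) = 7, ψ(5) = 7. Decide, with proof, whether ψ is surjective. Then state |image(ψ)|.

2

No element maps to 1, so ψ is not surjective.
The image of ψ is {4, 7}, which has 2 elements.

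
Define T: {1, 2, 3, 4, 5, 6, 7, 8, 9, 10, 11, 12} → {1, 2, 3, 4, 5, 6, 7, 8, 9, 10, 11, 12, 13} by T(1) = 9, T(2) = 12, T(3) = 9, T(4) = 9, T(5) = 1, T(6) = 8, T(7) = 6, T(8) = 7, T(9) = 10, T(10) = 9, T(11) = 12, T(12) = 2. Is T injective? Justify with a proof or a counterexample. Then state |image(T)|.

T(1) = 9 = T(3) with 1 ≠ 3, so T is not injective.
The image of T is {1, 2, 6, 7, 8, 9, 10, 12}, which has 8 elements.

8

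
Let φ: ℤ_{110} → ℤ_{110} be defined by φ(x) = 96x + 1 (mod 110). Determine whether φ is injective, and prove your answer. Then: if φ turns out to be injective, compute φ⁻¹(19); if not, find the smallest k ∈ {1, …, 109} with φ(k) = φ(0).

55

We have gcd(96, 110) = 2 > 1. Taking u = 0 and v = 55: φ(0) = 1 and φ(55) = 96·55 + 1 = 5281 ≡ 1 (mod 110).
So φ(0) = φ(55) while 0 ≠ 55, hence φ is not injective.
Since φ is not injective, we find the least positive k with φ(k) = φ(0): this means 96k ≡ 0 (mod 110), i.e. 110 ∣ 96k. Since gcd(96, 110) = 2, dividing through by 2 this holds exactly when 55 ∣ 48k, and as gcd(48, 55) = 1, exactly when 55 ∣ k.
The smallest positive such k is 55.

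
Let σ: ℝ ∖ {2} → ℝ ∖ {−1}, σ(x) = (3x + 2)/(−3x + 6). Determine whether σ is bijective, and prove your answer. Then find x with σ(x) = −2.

14/3

Suppose σ(x_1) = σ(x_2). Cross-multiplying: (3x_1 + 2)(−3x_2 + 6) = (3x_2 + 2)(−3x_1 + 6).
Expanding both sides and cancelling the symmetric terms leaves 24·(x_1 − x_2) = 0. Since 24 ≠ 0, x_1 = x_2. So σ is injective.
For any y ≠ −1, solving y(−3x + 6) = 3x + 2 for x gives a well-defined x ≠ 2. So σ is surjective.
Hence σ is bijective.
Solving σ(x) = −2: cross-multiplying gives 3x + 2 = −2(−3x + 6), which rearranges to −3x = −14, so x = 14/3.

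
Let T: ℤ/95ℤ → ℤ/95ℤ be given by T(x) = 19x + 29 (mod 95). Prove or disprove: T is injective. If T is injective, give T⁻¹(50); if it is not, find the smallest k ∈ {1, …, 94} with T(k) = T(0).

Recall: injectivity means: for all u, v in the domain, T(u) = T(v) implies u = v.
We have gcd(19, 95) = 19 > 1. Taking u = 0 and v = 5: T(0) = 29 and T(5) = 19·5 + 29 = 124 ≡ 29 (mod 95).
So T(0) = T(5) while 0 ≠ 5, therefore T is not injective.
Since T is not injective, we find the least positive k with T(k) = T(0): this means 19k ≡ 0 (mod 95), i.e. 95 ∣ 19k. Since gcd(19, 95) = 19, dividing through by 19 this holds exactly when 5 ∣ k.
The smallest positive such k is 5.

5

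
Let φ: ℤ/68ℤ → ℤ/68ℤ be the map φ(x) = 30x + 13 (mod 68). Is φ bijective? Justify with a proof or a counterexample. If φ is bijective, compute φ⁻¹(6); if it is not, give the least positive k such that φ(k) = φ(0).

We have gcd(30, 68) = 2 > 1. Taking u = 0 and v = 34: φ(0) = 13 and φ(34) = 30·34 + 13 = 1033 ≡ 13 (mod 68).
So φ(0) = φ(34) while 0 ≠ 34, so φ is not injective, hence not bijective.
Since φ is not bijective, we find the least positive k with φ(k) = φ(0): this means 30k ≡ 0 (mod 68), i.e. 68 ∣ 30k. Since gcd(30, 68) = 2, dividing through by 2 this holds exactly when 34 ∣ 15k, and as gcd(15, 34) = 1, exactly when 34 ∣ k.
The smallest positive such k is 34.

34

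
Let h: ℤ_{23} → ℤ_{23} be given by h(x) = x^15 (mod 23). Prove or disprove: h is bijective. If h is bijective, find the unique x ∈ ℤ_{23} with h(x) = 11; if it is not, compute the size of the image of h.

20

Since 23 is prime, the nonzero elements of ℤ_{23} form a cyclic group of order 22.
As gcd(15, 22) = 1, raising to the 15th power is a bijection on this group: if u^15 ≡ v^15 then (uv^{−1})^15 = 1, and the only element of order dividing gcd(15, 22) = 1 is 1, so u = v.
With h(0) = 0 this makes h injective on all of ℤ_{23}, hence bijective (finite equal-size domain and codomain). In particular h is bijective.
Since h is bijective, we find the preimage of 11. The inverse of x ↦ x^15 on (ℤ_{23})^× is x ↦ x^3, because 15·3 = 45 = 2·22 + 1 ≡ 1 (mod 22) and x^{22} = 1 for x ≠ 0 (Fermat). So h⁻¹(11) = 11^3 mod 23.
Repeated squaring mod 23: 11^1 ≡ 11, 11^2 ≡ 11² = 121 ≡ 6. Since 3 = 2 + 1, 11^3 ≡ 6·11: 6·11 = 66 ≡ 20. So 11^3 ≡ 20 (mod 23).
Hence h⁻¹(11) = 20.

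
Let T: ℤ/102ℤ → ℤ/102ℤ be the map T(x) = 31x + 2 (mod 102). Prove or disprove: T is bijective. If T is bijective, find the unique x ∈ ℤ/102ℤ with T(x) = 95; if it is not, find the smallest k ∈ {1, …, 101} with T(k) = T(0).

3

Recall that injectivity means: for all u, v in the domain, T(u) = T(v) implies u = v.
Suppose T(u) = T(v) in ℤ/102ℤ. Then 31u + 2 ≡ 31v + 2 (mod 102), hence 31(u − v) ≡ 0 (mod 102).
Since gcd(31, 102) = 1, 31 is invertible modulo 102, thus u − v ≡ 0 (mod 102), i.e. u = v.
We now compute 31⁻¹ mod 102 explicitly. Euclid's algorithm: 102 = 3·31 + 9, 31 = 3·9 + 4, 9 = 2·4 + 1; back-substituting gives 1 = 79·31 − 24·102, so 31⁻¹ ≡ 79 (mod 102).
Then y ↦ 79(y − 2) is a two-sided inverse to T, so every y ∈ ℤ/102ℤ has a preimage.
So T is bijective.
Since T is bijective, we find T⁻¹(95): we need 31x ≡ 95 − 2 ≡ 93 (mod 102). Using 31⁻¹ = 79: x ≡ 79·93 = 7347 = 72·102 + 3, so x = 3.
Check: T(3) = 31·3 + 2 = 95 ≡ 95 (mod 102).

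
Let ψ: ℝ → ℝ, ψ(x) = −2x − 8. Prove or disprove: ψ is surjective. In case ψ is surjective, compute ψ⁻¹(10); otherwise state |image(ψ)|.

-9

For any y ∈ ℝ, x = (y + 8)/(−2) satisfies ψ(x) = y.
Thus ψ is surjective.
Since ψ is surjective, we compute ψ⁻¹(10) = (10 + 8)/(−2) = −9.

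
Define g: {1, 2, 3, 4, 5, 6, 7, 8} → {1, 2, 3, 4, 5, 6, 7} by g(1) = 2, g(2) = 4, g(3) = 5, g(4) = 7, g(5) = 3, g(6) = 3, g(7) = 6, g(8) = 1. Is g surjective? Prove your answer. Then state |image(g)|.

Every element of the codomain has a preimage: 1 = g(8), 2 = g(1), 3 = g(5), 4 = g(2), 5 = g(3), 6 = g(7), 7 = g(4).
Hence g is surjective.
The image of g is {1, 2, 3, 4, 5, 6, 7}, which has 7 elements.

7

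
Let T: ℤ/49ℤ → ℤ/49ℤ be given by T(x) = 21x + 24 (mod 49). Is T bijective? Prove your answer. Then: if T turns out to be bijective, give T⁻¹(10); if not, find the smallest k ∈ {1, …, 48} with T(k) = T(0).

We have gcd(21, 49) = 7 > 1. Taking u = 0 and v = 7: T(0) = 24 and T(7) = 21·7 + 24 = 171 ≡ 24 (mod 49).
So T(0) = T(7) while 0 ≠ 7, hence T is not injective, hence not bijective.
Since T is not bijective, we find the least positive k with T(k) = T(0): this means 21k ≡ 0 (mod 49), i.e. 49 ∣ 21k. Since gcd(21, 49) = 7, dividing through by 7 this holds exactly when 7 ∣ 3k, and as gcd(3, 7) = 1, exactly when 7 ∣ k.
The smallest positive such k is 7.

7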